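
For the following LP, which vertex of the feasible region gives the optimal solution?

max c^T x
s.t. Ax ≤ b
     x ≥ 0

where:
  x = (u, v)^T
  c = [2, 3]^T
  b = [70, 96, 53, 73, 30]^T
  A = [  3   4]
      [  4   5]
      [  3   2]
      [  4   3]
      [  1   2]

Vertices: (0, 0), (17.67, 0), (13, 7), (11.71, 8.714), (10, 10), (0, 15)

Evaluate the objective at each vertex of the feasible region:
  z(0, 0) = 0
  z(17.67, 0) = 35.33
  z(13, 7) = 47
  z(11.71, 8.714) = 49.57
  z(10, 10) = 50  ←
  z(0, 15) = 45
The maximum is at u = 10, v = 10.

(10, 10)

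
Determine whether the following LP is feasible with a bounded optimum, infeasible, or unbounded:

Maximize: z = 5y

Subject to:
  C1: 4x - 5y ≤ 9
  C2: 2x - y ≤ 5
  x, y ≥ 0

Unbounded (objective can increase without bound)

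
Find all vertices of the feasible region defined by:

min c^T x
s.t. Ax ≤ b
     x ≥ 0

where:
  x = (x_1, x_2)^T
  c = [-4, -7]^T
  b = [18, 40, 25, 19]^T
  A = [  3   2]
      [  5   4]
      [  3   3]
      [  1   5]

(0, 0), (6, 0), (4, 3), (0, 3.8)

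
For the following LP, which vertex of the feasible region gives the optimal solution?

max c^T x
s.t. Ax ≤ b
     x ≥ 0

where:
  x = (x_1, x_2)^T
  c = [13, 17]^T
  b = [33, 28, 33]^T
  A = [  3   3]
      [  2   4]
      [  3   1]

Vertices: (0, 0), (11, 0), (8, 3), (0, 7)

Evaluate the objective at each vertex of the feasible region:
  z(0, 0) = 0
  z(11, 0) = 143
  z(8, 3) = 155  ←
  z(0, 7) = 119
The maximum is at x_1 = 8, x_2 = 3.

(8, 3)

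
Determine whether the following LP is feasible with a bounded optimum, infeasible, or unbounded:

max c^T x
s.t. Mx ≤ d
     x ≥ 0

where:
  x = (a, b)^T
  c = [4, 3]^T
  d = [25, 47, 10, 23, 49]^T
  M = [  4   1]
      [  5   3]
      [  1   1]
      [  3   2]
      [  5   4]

Feasible with a bounded optimal solution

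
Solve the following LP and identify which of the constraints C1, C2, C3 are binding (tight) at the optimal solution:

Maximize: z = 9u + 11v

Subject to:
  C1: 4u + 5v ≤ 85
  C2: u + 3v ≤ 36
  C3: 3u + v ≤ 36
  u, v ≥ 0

At u = 9, v = 9, compute slack b - a·x for each constraint:
  C1: 85 − 81 = 4  (slack)
  C2: 36 − 36 = 0  (binding)
  C3: 36 − 36 = 0  (binding)

Optimal: u = 9, v = 9
Binding: C2, C3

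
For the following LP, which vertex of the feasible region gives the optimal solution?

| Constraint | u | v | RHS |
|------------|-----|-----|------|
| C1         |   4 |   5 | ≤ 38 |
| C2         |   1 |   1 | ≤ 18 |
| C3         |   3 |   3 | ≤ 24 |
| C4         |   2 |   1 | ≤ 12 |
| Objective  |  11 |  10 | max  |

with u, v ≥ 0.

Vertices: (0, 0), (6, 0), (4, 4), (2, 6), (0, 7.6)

Evaluate the objective at each vertex of the feasible region:
  z(0, 0) = 0
  z(6, 0) = 66
  z(4, 4) = 84  ←
  z(2, 6) = 82
  z(0, 7.6) = 76
The maximum is at u = 4, v = 4.

(4, 4)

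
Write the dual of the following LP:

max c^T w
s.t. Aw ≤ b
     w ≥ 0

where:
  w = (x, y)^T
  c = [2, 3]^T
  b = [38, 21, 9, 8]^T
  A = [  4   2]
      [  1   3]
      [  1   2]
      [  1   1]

Primal max cᵀx s.t. Ax ≤ b, x ≥ 0  →  Dual min bᵀy s.t. Aᵀy ≥ c, y ≥ 0.

Minimize: z = 38y1 + 21y2 + 9y3 + 8y4

Subject to:
  4y1 + y2 + y3 + y4 ≥ 2
  2y1 + 3y2 + 2y3 + y4 ≥ 3
  y1, y2, y3, y4 ≥ 0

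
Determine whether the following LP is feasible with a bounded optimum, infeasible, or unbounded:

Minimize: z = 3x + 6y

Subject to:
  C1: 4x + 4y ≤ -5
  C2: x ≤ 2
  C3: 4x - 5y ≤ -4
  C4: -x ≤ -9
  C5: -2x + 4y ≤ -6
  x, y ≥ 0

Infeasible (no feasible solution exists)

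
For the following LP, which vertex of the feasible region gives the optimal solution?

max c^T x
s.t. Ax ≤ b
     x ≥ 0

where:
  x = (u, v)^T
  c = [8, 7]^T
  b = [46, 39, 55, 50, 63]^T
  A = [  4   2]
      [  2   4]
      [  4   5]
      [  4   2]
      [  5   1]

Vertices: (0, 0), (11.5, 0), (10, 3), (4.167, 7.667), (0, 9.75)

Evaluate the objective at each vertex of the feasible region:
  z(0, 0) = 0
  z(11.5, 0) = 92
  z(10, 3) = 101  ←
  z(4.167, 7.667) = 87
  z(0, 9.75) = 68.25
The maximum is at u = 10, v = 3.

(10, 3)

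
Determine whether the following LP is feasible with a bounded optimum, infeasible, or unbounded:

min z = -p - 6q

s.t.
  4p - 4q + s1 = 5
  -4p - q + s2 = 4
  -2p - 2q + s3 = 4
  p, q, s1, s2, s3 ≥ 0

Unbounded (objective can decrease without bound)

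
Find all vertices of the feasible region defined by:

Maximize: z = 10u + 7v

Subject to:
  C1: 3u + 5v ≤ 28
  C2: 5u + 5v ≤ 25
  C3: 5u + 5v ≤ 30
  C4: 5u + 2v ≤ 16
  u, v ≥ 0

(0, 0), (3.2, 0), (2, 3), (0, 5)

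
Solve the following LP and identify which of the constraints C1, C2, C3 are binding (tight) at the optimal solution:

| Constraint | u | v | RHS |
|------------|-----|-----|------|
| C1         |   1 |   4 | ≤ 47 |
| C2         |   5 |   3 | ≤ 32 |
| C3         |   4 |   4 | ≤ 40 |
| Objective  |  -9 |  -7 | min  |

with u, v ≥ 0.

At u = 1, v = 9, compute slack b - a·x for each constraint:
  C1: 47 − 37 = 10  (slack)
  C2: 32 − 32 = 0  (binding)
  C3: 40 − 40 = 0  (binding)

Optimal: u = 1, v = 9
Binding: C2, C3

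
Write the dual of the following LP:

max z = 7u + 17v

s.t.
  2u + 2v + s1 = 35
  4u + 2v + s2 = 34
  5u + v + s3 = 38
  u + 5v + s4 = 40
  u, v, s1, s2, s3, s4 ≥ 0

Primal max cᵀx s.t. Ax ≤ b, x ≥ 0  →  Dual min bᵀy s.t. Aᵀy ≥ c, y ≥ 0.

Minimize: z = 35y1 + 34y2 + 38y3 + 40y4

Subject to:
  2y1 + 4y2 + 5y3 + y4 ≥ 7
  2y1 + 2y2 + y3 + 5y4 ≥ 17
  y1, y2, y3, y4 ≥ 0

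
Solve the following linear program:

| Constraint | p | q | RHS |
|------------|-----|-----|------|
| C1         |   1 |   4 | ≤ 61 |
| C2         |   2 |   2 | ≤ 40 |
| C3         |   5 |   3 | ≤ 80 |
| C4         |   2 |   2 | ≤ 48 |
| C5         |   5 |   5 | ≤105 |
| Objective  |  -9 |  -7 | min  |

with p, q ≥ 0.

Evaluate the objective at each vertex of the feasible region:
  z(0, 0) = 0
  z(16, 0) = -144
  z(10, 10) = -160  ←
  z(6.333, 13.67) = -152.7
  z(0, 15.25) = -106.8
The minimum is at p = 10, q = 10.

p = 10, q = 10, z = -160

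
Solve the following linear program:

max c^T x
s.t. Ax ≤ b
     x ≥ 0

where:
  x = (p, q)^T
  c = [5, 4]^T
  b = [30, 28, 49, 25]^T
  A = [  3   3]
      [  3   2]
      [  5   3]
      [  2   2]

Evaluate the objective at each vertex of the feasible region:
  z(0, 0) = 0
  z(9.333, 0) = 46.67
  z(8, 2) = 48  ←
  z(0, 10) = 40
The maximum is at p = 8, q = 2.

p = 8, q = 2, z = 48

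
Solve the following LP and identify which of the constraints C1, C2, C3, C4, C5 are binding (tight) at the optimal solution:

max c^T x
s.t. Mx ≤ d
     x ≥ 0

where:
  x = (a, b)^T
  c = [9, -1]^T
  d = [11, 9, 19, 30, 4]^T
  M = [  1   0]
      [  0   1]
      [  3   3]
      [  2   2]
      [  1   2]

At a = 4, b = 0, compute slack b - a·x for each constraint:
  C1: 11 − 4 = 7  (slack)
  C2: 9 − 0 = 9  (slack)
  C3: 19 − 12 = 7  (slack)
  C4: 30 − 8 = 22  (slack)
  C5: 4 − 4 = 0  (binding)

Optimal: a = 4, b = 0
Binding: C5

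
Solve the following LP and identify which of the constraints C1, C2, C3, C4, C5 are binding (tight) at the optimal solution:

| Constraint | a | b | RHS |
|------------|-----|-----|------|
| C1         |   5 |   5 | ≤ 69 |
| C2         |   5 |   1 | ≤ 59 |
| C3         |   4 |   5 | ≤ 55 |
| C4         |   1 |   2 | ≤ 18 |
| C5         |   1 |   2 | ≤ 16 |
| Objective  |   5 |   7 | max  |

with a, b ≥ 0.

At a = 10, b = 3, compute slack b - a·x for each constraint:
  C1: 69 − 65 = 4  (slack)
  C2: 59 − 53 = 6  (slack)
  C3: 55 − 55 = 0  (binding)
  C4: 18 − 16 = 2  (slack)
  C5: 16 − 16 = 0  (binding)

Optimal: a = 10, b = 3
Binding: C3, C5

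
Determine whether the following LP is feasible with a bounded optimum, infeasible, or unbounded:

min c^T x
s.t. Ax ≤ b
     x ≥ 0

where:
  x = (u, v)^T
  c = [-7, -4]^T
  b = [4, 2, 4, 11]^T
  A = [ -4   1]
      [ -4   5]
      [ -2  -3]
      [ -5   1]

Unbounded (objective can decrease without bound)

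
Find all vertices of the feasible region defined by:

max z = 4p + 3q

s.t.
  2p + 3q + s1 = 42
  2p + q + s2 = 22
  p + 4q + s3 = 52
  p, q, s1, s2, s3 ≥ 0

(0, 0), (11, 0), (6, 10), (2.4, 12.4), (0, 13)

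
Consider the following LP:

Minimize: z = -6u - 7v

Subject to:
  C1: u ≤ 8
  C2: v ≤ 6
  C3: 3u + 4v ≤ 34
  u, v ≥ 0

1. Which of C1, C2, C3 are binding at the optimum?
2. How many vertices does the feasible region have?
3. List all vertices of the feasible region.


1. C1, C3
2. 5
3. (0, 0), (8, 0), (8, 2.5), (3.333, 6), (0, 6)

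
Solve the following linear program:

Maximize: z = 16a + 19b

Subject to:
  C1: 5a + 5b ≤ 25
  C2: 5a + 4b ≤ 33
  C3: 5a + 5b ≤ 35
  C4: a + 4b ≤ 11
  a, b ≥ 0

Evaluate the objective at each vertex of the feasible region:
  z(0, 0) = 0
  z(5, 0) = 80
  z(3, 2) = 86  ←
  z(0, 2.75) = 52.25
The maximum is at a = 3, b = 2.

a = 3, b = 2, z = 86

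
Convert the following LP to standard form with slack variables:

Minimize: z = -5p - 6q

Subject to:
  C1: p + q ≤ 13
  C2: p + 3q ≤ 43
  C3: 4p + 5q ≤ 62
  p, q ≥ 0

min z = -5p - 6q

s.t.
  p + q + s1 = 13
  p + 3q + s2 = 43
  4p + 5q + s3 = 62
  p, q, s1, s2, s3 ≥ 0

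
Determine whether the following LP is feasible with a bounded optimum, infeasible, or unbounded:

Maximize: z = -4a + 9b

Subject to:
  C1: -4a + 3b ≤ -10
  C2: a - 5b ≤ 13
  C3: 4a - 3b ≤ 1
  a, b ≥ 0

Infeasible (no feasible solution exists)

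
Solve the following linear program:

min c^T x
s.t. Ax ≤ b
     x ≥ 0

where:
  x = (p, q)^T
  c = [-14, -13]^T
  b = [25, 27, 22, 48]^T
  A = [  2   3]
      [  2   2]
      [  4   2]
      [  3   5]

Evaluate the objective at each vertex of the feasible region:
  z(0, 0) = 0
  z(5.5, 0) = -77
  z(2, 7) = -119  ←
  z(0, 8.333) = -108.3
The minimum is at p = 2, q = 7.

p = 2, q = 7, z = -119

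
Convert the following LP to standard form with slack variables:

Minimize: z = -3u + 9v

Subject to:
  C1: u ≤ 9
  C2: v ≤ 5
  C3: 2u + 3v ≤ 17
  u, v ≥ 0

min z = -3u + 9v

s.t.
  u + s1 = 9
  v + s2 = 5
  2u + 3v + s3 = 17
  u, v, s1, s2, s3 ≥ 0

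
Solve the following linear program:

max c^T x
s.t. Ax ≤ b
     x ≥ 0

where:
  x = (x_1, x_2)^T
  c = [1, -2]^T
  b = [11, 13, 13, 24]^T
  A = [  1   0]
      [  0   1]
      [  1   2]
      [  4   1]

Evaluate the objective at each vertex of the feasible region:
  z(0, 0) = 0
  z(6, 0) = 6  ←
  z(5, 4) = -3
  z(0, 6.5) = -13
The maximum is at x_1 = 6, x_2 = 0.

x_1 = 6, x_2 = 0, z = 6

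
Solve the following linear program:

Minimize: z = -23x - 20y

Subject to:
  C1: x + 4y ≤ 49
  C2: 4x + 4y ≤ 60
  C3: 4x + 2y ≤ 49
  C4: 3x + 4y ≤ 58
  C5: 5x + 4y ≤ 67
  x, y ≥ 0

Evaluate the objective at each vertex of the feasible region:
  z(0, 0) = 0
  z(12.25, 0) = -281.8
  z(10.33, 3.833) = -314.3
  z(7, 8) = -321  ←
  z(3.667, 11.33) = -311
  z(0, 12.25) = -245
The minimum is at x = 7, y = 8.

x = 7, y = 8, z = -321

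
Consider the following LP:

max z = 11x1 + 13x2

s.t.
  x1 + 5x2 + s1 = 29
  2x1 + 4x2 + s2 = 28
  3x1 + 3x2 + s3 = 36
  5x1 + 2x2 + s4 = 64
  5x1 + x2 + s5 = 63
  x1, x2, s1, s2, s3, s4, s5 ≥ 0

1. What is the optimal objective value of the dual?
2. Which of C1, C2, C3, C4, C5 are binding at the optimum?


1. 136
2. C2, C3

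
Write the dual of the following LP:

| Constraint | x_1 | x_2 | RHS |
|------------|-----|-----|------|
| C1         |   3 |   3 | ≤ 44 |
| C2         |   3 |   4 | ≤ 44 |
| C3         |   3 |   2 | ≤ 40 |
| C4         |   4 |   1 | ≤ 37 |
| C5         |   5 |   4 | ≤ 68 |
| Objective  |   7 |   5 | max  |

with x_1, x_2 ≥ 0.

Primal max cᵀx s.t. Ax ≤ b, x ≥ 0  →  Dual min bᵀy s.t. Aᵀy ≥ c, y ≥ 0.

Minimize: z = 44y1 + 44y2 + 40y3 + 37y4 + 68y5

Subject to:
  3y1 + 3y2 + 3y3 + 4y4 + 5y5 ≥ 7
  3y1 + 4y2 + 2y3 + y4 + 4y5 ≥ 5
  y1, y2, y3, y4, y5 ≥ 0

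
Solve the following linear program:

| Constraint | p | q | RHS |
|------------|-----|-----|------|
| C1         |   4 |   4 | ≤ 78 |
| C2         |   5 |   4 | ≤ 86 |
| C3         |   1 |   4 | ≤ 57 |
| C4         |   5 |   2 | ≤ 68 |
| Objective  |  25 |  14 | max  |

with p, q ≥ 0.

Evaluate the objective at each vertex of the feasible region:
  z(0, 0) = 0
  z(13.6, 0) = 340
  z(10, 9) = 376  ←
  z(8, 11.5) = 361
  z(7, 12.5) = 350
  z(0, 14.25) = 199.5
The maximum is at p = 10, q = 9.

p = 10, q = 9, z = 376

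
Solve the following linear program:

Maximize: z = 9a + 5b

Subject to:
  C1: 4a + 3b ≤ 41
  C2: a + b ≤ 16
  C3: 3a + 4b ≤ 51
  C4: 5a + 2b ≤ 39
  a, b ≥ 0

Evaluate the objective at each vertex of the feasible region:
  z(0, 0) = 0
  z(7.8, 0) = 70.2
  z(5, 7) = 80  ←
  z(1.571, 11.57) = 72
  z(0, 12.75) = 63.75
The maximum is at a = 5, b = 7.

a = 5, b = 7, z = 80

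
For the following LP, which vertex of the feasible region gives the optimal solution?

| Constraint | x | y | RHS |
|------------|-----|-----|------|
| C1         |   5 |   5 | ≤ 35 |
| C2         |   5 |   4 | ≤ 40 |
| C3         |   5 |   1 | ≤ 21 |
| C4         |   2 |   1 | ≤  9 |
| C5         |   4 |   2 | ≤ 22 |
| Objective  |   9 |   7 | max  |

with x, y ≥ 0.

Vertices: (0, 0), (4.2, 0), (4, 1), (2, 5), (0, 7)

Evaluate the objective at each vertex of the feasible region:
  z(0, 0) = 0
  z(4.2, 0) = 37.8
  z(4, 1) = 43
  z(2, 5) = 53  ←
  z(0, 7) = 49
The maximum is at x = 2, y = 5.

(2, 5)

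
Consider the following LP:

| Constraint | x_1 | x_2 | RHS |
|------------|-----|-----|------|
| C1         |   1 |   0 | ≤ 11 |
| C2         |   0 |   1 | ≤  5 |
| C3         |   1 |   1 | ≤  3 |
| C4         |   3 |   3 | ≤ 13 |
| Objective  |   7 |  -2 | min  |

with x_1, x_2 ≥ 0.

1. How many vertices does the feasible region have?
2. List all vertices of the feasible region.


1. 3
2. (0, 0), (3, 0), (0, 3)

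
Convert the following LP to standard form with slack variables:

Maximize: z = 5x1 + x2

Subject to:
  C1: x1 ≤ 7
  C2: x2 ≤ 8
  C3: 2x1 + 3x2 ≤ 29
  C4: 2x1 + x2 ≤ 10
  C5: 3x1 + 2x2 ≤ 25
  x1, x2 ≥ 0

max z = 5x1 + x2

s.t.
  x1 + s1 = 7
  x2 + s2 = 8
  2x1 + 3x2 + s3 = 29
  2x1 + x2 + s4 = 10
  3x1 + 2x2 + s5 = 25
  x1, x2, s1, s2, s3, s4, s5 ≥ 0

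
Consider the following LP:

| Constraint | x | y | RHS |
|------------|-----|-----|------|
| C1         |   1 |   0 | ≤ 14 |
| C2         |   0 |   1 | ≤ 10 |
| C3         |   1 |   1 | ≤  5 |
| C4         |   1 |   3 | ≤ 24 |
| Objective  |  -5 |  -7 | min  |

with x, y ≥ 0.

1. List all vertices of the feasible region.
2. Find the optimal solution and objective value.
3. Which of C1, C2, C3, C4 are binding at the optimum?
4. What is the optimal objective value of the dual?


1. (0, 0), (5, 0), (0, 5)
2. x = 0, y = 5, z = -35
3. C3
4. -35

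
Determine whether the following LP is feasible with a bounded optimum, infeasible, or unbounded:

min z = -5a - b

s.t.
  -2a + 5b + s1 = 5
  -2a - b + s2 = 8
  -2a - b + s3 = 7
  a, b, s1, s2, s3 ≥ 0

Unbounded (objective can decrease without bound)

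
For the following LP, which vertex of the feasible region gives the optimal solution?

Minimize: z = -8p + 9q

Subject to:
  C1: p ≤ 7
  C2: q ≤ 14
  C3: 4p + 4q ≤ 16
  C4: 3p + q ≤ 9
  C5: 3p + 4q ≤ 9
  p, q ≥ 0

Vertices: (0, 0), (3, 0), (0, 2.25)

Evaluate the objective at each vertex of the feasible region:
  z(0, 0) = 0
  z(3, 0) = -24  ←
  z(0, 2.25) = 20.25
The minimum is at p = 3, q = 0.

(3, 0)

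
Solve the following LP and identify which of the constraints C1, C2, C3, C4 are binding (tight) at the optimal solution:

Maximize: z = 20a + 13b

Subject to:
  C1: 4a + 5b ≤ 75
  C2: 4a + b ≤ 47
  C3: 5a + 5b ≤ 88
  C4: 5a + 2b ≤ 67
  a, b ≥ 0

At a = 10, b = 7, compute slack b - a·x for each constraint:
  C1: 75 − 75 = 0  (binding)
  C2: 47 − 47 = 0  (binding)
  C3: 88 − 85 = 3  (slack)
  C4: 67 − 64 = 3  (slack)

Optimal: a = 10, b = 7
Binding: C1, C2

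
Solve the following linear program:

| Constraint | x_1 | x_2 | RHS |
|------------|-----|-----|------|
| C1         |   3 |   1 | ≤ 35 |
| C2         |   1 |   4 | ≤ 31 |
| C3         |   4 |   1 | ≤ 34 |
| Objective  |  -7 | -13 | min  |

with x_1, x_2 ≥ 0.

Evaluate the objective at each vertex of the feasible region:
  z(0, 0) = 0
  z(8.5, 0) = -59.5
  z(7, 6) = -127  ←
  z(0, 7.75) = -100.8
The minimum is at x_1 = 7, x_2 = 6.

x_1 = 7, x_2 = 6, z = -127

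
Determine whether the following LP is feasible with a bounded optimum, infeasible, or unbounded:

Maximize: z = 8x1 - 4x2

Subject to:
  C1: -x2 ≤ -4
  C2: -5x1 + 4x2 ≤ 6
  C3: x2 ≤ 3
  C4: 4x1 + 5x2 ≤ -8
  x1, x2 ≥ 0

Infeasible (no feasible solution exists)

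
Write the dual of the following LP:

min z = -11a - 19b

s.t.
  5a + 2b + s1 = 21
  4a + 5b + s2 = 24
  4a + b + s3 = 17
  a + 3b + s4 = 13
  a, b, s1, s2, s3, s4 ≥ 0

Primal min cᵀx s.t. Ax ≤ b, x ≥ 0  →  Dual max −bᵀy s.t. Aᵀy ≥ −c, y ≥ 0.

Maximize: z = -21y1 - 24y2 - 17y3 - 13y4

Subject to:
  5y1 + 4y2 + 4y3 + y4 ≥ 11
  2y1 + 5y2 + y3 + 3y4 ≥ 19
  y1, y2, y3, y4 ≥ 0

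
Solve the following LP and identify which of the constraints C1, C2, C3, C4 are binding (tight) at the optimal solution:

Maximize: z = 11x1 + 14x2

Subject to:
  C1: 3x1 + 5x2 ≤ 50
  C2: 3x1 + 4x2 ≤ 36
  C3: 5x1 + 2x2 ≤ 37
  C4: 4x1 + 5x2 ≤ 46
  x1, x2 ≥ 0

At x1 = 4, x2 = 6, compute slack b - a·x for each constraint:
  C1: 50 − 42 = 8  (slack)
  C2: 36 − 36 = 0  (binding)
  C3: 37 − 32 = 5  (slack)
  C4: 46 − 46 = 0  (binding)

Optimal: x1 = 4, x2 = 6
Binding: C2, C4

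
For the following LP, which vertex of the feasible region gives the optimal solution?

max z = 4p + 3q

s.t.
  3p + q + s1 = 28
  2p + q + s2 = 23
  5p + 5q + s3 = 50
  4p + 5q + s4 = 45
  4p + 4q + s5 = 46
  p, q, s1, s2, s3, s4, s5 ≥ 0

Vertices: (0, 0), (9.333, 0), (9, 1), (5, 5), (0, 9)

Evaluate the objective at each vertex of the feasible region:
  z(0, 0) = 0
  z(9.333, 0) = 37.33
  z(9, 1) = 39  ←
  z(5, 5) = 35
  z(0, 9) = 27
The maximum is at p = 9, q = 1.

(9, 1)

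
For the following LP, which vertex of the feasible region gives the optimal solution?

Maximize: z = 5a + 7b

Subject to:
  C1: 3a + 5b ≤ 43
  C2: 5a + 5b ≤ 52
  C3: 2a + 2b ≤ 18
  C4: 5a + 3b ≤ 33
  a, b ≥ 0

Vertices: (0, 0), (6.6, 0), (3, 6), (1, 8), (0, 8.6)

Evaluate the objective at each vertex of the feasible region:
  z(0, 0) = 0
  z(6.6, 0) = 33
  z(3, 6) = 57
  z(1, 8) = 61  ←
  z(0, 8.6) = 60.2
The maximum is at a = 1, b = 8.

(1, 8)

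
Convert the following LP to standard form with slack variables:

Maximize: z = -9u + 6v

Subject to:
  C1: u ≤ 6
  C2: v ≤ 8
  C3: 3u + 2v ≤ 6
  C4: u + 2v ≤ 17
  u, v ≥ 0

max z = -9u + 6v

s.t.
  u + s1 = 6
  v + s2 = 8
  3u + 2v + s3 = 6
  u + 2v + s4 = 17
  u, v, s1, s2, s3, s4 ≥ 0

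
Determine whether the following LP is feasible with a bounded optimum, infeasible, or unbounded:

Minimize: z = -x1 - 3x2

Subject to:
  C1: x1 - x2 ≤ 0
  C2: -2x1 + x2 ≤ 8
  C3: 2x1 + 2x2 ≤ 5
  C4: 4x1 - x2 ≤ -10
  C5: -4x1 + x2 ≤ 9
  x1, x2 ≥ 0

Infeasible (no feasible solution exists)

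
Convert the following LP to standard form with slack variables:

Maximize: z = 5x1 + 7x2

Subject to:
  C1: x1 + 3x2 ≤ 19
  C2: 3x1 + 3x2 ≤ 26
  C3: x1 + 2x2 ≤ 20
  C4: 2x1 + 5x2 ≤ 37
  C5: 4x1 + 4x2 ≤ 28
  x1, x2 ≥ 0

max z = 5x1 + 7x2

s.t.
  x1 + 3x2 + s1 = 19
  3x1 + 3x2 + s2 = 26
  x1 + 2x2 + s3 = 20
  2x1 + 5x2 + s4 = 37
  4x1 + 4x2 + s5 = 28
  x1, x2, s1, s2, s3, s4, s5 ≥ 0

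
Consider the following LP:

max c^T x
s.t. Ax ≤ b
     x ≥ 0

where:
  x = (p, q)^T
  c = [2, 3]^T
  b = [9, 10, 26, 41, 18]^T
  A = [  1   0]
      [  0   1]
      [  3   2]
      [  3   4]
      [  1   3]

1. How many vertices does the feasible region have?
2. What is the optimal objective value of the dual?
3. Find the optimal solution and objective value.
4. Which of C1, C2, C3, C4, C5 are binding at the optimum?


1. 4
2. 24
3. p = 6, q = 4, z = 24
4. C3, C5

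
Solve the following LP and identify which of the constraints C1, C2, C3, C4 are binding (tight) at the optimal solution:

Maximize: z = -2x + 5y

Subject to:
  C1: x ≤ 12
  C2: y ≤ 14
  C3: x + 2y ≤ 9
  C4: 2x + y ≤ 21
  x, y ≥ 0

At x = 0, y = 4.5, compute slack b - a·x for each constraint:
  C1: 12 − 0 = 12  (slack)
  C2: 14 − 4.5 = 9.5  (slack)
  C3: 9 − 9 = 0  (binding)
  C4: 21 − 4.5 = 16.5  (slack)

Optimal: x = 0, y = 4.5
Binding: C3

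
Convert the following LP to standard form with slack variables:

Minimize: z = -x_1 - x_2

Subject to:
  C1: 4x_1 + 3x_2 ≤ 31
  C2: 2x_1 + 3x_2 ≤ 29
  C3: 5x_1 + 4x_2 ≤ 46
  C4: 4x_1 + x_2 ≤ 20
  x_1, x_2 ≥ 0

min z = -x_1 - x_2

s.t.
  4x_1 + 3x_2 + s1 = 31
  2x_1 + 3x_2 + s2 = 29
  5x_1 + 4x_2 + s3 = 46
  4x_1 + x_2 + s4 = 20
  x_1, x_2, s1, s2, s3, s4 ≥ 0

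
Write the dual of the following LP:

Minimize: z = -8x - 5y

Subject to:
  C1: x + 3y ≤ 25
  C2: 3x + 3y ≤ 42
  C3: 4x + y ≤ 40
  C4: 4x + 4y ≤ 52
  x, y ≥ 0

Primal min cᵀx s.t. Ax ≤ b, x ≥ 0  →  Dual max −bᵀy s.t. Aᵀy ≥ −c, y ≥ 0.

Maximize: z = -25y1 - 42y2 - 40y3 - 52y4

Subject to:
  y1 + 3y2 + 4y3 + 4y4 ≥ 8
  3y1 + 3y2 + y3 + 4y4 ≥ 5
  y1, y2, y3, y4 ≥ 0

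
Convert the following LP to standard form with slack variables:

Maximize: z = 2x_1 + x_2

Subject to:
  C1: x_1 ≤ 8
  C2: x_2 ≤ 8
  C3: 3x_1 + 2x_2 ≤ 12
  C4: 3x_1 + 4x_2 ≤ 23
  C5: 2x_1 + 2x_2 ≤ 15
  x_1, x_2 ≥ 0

max z = 2x_1 + x_2

s.t.
  x_1 + s1 = 8
  x_2 + s2 = 8
  3x_1 + 2x_2 + s3 = 12
  3x_1 + 4x_2 + s4 = 23
  2x_1 + 2x_2 + s5 = 15
  x_1, x_2, s1, s2, s3, s4, s5 ≥ 0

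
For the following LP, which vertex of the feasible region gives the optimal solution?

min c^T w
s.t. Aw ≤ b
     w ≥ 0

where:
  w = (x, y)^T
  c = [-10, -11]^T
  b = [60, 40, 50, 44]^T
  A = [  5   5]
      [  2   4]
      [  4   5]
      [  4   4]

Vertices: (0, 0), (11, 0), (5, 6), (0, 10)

Evaluate the objective at each vertex of the feasible region:
  z(0, 0) = 0
  z(11, 0) = -110
  z(5, 6) = -116  ←
  z(0, 10) = -110
The minimum is at x = 5, y = 6.

(5, 6)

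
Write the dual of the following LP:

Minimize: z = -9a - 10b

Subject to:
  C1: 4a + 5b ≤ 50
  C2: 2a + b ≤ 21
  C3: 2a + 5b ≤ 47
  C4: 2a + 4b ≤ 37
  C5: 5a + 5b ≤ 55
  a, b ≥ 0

Primal min cᵀx s.t. Ax ≤ b, x ≥ 0  →  Dual max −bᵀy s.t. Aᵀy ≥ −c, y ≥ 0.

Maximize: z = -50y1 - 21y2 - 47y3 - 37y4 - 55y5

Subject to:
  4y1 + 2y2 + 2y3 + 2y4 + 5y5 ≥ 9
  5y1 + y2 + 5y3 + 4y4 + 5y5 ≥ 10
  y1, y2, y3, y4, y5 ≥ 0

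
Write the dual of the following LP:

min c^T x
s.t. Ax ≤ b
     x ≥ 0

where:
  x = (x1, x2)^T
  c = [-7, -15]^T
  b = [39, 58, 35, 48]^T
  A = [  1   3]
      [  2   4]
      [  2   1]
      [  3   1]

Primal min cᵀx s.t. Ax ≤ b, x ≥ 0  →  Dual max −bᵀy s.t. Aᵀy ≥ −c, y ≥ 0.

Maximize: z = -39y1 - 58y2 - 35y3 - 48y4

Subject to:
  y1 + 2y2 + 2y3 + 3y4 ≥ 7
  3y1 + 4y2 + y3 + y4 ≥ 15
  y1, y2, y3, y4 ≥ 0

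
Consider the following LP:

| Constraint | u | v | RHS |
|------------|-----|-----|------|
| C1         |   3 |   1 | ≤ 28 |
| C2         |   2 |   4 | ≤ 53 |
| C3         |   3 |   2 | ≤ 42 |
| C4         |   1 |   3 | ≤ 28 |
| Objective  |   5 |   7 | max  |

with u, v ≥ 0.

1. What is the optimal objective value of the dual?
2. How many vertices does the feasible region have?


1. 84
2. 4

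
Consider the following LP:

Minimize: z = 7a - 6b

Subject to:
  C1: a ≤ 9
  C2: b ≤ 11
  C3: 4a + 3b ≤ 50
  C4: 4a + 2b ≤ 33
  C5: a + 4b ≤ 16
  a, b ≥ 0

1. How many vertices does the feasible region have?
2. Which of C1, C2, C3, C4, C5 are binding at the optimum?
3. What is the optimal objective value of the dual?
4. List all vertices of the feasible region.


1. 4
2. C5
3. -24
4. (0, 0), (8.25, 0), (7.143, 2.214), (0, 4)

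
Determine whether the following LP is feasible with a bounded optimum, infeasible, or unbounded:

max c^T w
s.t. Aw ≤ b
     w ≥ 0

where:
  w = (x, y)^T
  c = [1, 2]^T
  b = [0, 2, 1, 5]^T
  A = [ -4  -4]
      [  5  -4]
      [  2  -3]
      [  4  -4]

Unbounded (objective can increase without bound)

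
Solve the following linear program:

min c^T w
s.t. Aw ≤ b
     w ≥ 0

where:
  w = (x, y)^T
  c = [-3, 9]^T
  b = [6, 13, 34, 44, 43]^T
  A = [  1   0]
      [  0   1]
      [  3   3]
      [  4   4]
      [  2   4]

Evaluate the objective at each vertex of the feasible region:
  z(0, 0) = 0
  z(6, 0) = -18  ←
  z(6, 5) = 27
  z(0.5, 10.5) = 93
  z(0, 10.75) = 96.75
The minimum is at x = 6, y = 0.

x = 6, y = 0, z = -18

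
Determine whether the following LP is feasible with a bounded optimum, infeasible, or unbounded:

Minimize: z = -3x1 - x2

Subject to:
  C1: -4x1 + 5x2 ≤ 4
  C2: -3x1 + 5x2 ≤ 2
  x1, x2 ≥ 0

Unbounded (objective can decrease without bound)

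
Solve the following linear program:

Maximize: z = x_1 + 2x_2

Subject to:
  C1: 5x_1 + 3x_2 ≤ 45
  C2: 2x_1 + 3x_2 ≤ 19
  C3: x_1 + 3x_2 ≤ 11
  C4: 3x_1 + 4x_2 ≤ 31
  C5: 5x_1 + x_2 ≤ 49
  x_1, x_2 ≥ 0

Evaluate the objective at each vertex of the feasible region:
  z(0, 0) = 0
  z(9, 0) = 9
  z(8.667, 0.5556) = 9.778
  z(8, 1) = 10  ←
  z(0, 3.667) = 7.333
The maximum is at x_1 = 8, x_2 = 1.

x_1 = 8, x_2 = 1, z = 10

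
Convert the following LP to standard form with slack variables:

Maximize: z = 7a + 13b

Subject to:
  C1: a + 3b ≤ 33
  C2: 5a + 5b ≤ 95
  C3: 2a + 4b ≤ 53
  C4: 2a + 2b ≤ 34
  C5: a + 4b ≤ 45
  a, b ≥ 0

max z = 7a + 13b

s.t.
  a + 3b + s1 = 33
  5a + 5b + s2 = 95
  2a + 4b + s3 = 53
  2a + 2b + s4 = 34
  a + 4b + s5 = 45
  a, b, s1, s2, s3, s4, s5 ≥ 0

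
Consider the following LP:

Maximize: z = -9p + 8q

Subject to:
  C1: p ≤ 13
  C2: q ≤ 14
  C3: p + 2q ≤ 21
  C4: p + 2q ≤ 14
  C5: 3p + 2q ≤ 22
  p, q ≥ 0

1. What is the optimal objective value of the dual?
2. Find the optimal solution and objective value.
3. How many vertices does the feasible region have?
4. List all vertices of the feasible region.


1. 56
2. p = 0, q = 7, z = 56
3. 4
4. (0, 0), (7.333, 0), (4, 5), (0, 7)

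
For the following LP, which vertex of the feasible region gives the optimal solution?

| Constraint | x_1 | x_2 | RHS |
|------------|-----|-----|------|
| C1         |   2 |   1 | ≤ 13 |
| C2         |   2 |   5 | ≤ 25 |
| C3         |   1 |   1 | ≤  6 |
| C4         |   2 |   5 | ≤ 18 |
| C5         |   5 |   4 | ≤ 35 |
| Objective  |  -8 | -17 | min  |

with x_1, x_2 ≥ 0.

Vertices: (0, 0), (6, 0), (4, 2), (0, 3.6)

Evaluate the objective at each vertex of the feasible region:
  z(0, 0) = 0
  z(6, 0) = -48
  z(4, 2) = -66  ←
  z(0, 3.6) = -61.2
The minimum is at x_1 = 4, x_2 = 2.

(4, 2)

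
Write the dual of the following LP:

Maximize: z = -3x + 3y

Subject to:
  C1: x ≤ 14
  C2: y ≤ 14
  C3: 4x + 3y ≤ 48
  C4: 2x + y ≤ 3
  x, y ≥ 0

Primal max cᵀx s.t. Ax ≤ b, x ≥ 0  →  Dual min bᵀy s.t. Aᵀy ≥ c, y ≥ 0.

Minimize: z = 14y1 + 14y2 + 48y3 + 3y4

Subject to:
  y1 + 4y3 + 2y4 ≥ -3
  y2 + 3y3 + y4 ≥ 3
  y1, y2, y3, y4 ≥ 0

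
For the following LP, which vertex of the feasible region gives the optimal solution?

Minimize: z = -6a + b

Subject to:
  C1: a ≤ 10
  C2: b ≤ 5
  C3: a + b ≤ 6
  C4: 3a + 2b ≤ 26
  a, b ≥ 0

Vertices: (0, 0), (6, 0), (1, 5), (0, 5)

Evaluate the objective at each vertex of the feasible region:
  z(0, 0) = 0
  z(6, 0) = -36  ←
  z(1, 5) = -1
  z(0, 5) = 5
The minimum is at a = 6, b = 0.

(6, 0)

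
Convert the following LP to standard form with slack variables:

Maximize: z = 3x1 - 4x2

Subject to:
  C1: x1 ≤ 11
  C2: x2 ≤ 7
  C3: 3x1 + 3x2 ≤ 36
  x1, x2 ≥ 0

max z = 3x1 - 4x2

s.t.
  x1 + s1 = 11
  x2 + s2 = 7
  3x1 + 3x2 + s3 = 36
  x1, x2, s1, s2, s3 ≥ 0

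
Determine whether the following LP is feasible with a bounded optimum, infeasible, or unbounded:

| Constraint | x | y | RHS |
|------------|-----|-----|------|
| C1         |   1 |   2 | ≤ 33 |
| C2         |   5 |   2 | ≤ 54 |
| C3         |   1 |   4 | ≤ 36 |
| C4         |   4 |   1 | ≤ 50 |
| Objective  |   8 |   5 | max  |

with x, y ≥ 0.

Feasible with a bounded optimal solution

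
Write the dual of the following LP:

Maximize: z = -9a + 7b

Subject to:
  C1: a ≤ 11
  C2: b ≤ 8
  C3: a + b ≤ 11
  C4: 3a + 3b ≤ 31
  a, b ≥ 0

Primal max cᵀx s.t. Ax ≤ b, x ≥ 0  →  Dual min bᵀy s.t. Aᵀy ≥ c, y ≥ 0.

Minimize: z = 11y1 + 8y2 + 11y3 + 31y4

Subject to:
  y1 + y3 + 3y4 ≥ -9
  y2 + y3 + 3y4 ≥ 7
  y1, y2, y3, y4 ≥ 0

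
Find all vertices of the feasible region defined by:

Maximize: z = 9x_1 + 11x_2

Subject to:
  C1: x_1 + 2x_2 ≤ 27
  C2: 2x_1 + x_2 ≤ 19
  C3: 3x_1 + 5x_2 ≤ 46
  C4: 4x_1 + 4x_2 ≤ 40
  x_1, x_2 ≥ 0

(0, 0), (9.5, 0), (9, 1), (2, 8), (0, 9.2)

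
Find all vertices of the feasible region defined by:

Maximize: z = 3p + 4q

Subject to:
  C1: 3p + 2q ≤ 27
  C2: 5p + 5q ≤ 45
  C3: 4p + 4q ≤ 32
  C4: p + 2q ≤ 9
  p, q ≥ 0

(0, 0), (8, 0), (7, 1), (0, 4.5)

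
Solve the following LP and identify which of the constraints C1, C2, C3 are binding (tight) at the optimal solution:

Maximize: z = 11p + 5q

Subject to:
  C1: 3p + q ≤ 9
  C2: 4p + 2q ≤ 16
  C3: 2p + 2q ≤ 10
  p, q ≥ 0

At p = 2, q = 3, compute slack b - a·x for each constraint:
  C1: 9 − 9 = 0  (binding)
  C2: 16 − 14 = 2  (slack)
  C3: 10 − 10 = 0  (binding)

Optimal: p = 2, q = 3
Binding: C1, C3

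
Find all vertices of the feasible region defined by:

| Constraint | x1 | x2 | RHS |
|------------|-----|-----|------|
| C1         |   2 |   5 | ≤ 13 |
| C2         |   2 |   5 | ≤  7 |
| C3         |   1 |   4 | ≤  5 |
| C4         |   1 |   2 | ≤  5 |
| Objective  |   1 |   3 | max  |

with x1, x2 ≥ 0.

(0, 0), (3.5, 0), (1, 1), (0, 1.25)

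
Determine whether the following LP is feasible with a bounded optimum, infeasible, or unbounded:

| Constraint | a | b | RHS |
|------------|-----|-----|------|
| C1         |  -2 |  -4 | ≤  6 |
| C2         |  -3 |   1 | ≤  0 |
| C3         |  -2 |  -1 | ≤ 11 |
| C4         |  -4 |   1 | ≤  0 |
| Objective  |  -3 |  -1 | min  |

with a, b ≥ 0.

Unbounded (objective can decrease without bound)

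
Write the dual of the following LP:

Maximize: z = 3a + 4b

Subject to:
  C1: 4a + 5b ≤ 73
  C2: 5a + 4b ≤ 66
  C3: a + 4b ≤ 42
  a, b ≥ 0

Primal max cᵀx s.t. Ax ≤ b, x ≥ 0  →  Dual min bᵀy s.t. Aᵀy ≥ c, y ≥ 0.

Minimize: z = 73y1 + 66y2 + 42y3

Subject to:
  4y1 + 5y2 + y3 ≥ 3
  5y1 + 4y2 + 4y3 ≥ 4
  y1, y2, y3 ≥ 0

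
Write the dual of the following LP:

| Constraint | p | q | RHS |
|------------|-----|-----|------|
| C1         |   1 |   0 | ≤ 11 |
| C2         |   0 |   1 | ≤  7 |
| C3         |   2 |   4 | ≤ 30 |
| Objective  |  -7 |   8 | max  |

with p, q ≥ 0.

Primal max cᵀx s.t. Ax ≤ b, x ≥ 0  →  Dual min bᵀy s.t. Aᵀy ≥ c, y ≥ 0.

Minimize: z = 11y1 + 7y2 + 30y3

Subject to:
  y1 + 2y3 ≥ -7
  y2 + 4y3 ≥ 8
  y1, y2, y3 ≥ 0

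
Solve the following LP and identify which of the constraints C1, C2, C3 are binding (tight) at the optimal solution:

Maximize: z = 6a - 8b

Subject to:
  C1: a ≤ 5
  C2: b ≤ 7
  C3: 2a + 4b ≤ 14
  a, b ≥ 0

At a = 5, b = 0, compute slack b - a·x for each constraint:
  C1: 5 − 5 = 0  (binding)
  C2: 7 − 0 = 7  (slack)
  C3: 14 − 10 = 4  (slack)

Optimal: a = 5, b = 0
Binding: C1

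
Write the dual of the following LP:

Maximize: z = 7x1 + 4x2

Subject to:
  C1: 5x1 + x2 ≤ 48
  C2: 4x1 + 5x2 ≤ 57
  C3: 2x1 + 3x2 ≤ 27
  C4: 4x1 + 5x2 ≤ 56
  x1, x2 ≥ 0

Primal max cᵀx s.t. Ax ≤ b, x ≥ 0  →  Dual min bᵀy s.t. Aᵀy ≥ c, y ≥ 0.

Minimize: z = 48y1 + 57y2 + 27y3 + 56y4

Subject to:
  5y1 + 4y2 + 2y3 + 4y4 ≥ 7
  y1 + 5y2 + 3y3 + 5y4 ≥ 4
  y1, y2, y3, y4 ≥ 0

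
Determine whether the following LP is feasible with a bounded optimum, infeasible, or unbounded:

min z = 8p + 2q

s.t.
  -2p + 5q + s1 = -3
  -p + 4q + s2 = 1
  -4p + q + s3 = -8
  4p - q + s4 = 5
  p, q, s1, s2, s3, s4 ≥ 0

Infeasible (no feasible solution exists)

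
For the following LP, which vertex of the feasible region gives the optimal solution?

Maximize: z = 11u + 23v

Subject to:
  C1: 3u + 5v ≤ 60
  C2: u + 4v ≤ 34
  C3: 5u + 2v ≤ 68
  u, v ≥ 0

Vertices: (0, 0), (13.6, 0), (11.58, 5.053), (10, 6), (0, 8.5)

Evaluate the objective at each vertex of the feasible region:
  z(0, 0) = 0
  z(13.6, 0) = 149.6
  z(11.58, 5.053) = 243.6
  z(10, 6) = 248  ←
  z(0, 8.5) = 195.5
The maximum is at u = 10, v = 6.

(10, 6)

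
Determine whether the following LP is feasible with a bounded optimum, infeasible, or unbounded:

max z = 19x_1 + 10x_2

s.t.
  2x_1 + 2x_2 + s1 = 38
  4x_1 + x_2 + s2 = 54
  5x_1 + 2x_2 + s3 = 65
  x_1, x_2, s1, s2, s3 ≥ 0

Feasible with a bounded optimal solution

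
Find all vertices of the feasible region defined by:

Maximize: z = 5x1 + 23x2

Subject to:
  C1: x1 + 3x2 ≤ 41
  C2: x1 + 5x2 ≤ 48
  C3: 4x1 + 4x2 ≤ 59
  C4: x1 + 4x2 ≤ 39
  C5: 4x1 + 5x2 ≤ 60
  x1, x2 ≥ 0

(0, 0), (14.75, 0), (13.75, 1), (4.091, 8.727), (3, 9), (0, 9.6)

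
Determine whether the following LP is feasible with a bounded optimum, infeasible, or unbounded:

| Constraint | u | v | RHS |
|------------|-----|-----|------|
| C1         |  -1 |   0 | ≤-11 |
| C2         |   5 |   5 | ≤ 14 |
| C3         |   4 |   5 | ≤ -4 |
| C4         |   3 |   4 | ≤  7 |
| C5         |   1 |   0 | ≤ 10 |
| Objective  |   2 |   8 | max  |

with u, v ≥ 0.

Infeasible (no feasible solution exists)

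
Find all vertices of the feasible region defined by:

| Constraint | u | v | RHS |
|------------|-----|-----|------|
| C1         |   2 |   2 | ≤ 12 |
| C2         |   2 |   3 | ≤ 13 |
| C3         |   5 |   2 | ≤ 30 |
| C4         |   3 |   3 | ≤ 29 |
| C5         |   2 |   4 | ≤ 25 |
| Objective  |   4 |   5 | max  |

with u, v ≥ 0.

(0, 0), (6, 0), (5, 1), (0, 4.333)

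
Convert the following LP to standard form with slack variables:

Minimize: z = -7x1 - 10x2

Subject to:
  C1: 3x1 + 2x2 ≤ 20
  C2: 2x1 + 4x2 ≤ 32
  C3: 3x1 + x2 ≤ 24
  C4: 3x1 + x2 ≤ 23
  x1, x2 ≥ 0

min z = -7x1 - 10x2

s.t.
  3x1 + 2x2 + s1 = 20
  2x1 + 4x2 + s2 = 32
  3x1 + x2 + s3 = 24
  3x1 + x2 + s4 = 23
  x1, x2, s1, s2, s3, s4 ≥ 0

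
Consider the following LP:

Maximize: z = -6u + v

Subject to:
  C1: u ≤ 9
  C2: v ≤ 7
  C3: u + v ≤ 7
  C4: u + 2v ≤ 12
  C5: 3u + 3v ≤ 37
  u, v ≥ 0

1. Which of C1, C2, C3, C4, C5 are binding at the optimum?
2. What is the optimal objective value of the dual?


1. C4
2. 6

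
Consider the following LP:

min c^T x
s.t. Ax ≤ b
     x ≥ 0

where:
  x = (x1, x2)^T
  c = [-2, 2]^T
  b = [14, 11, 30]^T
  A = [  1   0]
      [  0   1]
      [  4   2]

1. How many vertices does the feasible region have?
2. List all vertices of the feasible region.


1. 4
2. (0, 0), (7.5, 0), (2, 11), (0, 11)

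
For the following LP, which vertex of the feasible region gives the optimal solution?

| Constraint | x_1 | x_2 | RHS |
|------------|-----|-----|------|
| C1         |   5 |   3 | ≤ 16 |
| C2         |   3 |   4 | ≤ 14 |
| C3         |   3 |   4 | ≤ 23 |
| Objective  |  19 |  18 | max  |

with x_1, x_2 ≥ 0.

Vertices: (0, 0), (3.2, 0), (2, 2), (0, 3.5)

Evaluate the objective at each vertex of the feasible region:
  z(0, 0) = 0
  z(3.2, 0) = 60.8
  z(2, 2) = 74  ←
  z(0, 3.5) = 63
The maximum is at x_1 = 2, x_2 = 2.

(2, 2)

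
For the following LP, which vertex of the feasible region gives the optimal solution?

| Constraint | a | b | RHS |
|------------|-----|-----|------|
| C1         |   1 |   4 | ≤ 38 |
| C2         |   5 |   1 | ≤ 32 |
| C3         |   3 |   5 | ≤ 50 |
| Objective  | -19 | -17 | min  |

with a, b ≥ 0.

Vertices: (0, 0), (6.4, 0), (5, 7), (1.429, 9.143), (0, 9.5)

Evaluate the objective at each vertex of the feasible region:
  z(0, 0) = 0
  z(6.4, 0) = -121.6
  z(5, 7) = -214  ←
  z(1.429, 9.143) = -182.6
  z(0, 9.5) = -161.5
The minimum is at a = 5, b = 7.

(5, 7)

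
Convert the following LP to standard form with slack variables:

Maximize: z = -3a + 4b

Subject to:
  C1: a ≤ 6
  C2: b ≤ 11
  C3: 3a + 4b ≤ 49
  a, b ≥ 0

max z = -3a + 4b

s.t.
  a + s1 = 6
  b + s2 = 11
  3a + 4b + s3 = 49
  a, b, s1, s2, s3 ≥ 0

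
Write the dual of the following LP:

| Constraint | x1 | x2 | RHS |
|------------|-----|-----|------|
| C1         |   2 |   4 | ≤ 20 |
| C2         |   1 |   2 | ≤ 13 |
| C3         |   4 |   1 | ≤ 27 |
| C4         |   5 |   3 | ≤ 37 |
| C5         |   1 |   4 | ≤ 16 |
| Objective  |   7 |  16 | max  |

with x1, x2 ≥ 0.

Primal max cᵀx s.t. Ax ≤ b, x ≥ 0  →  Dual min bᵀy s.t. Aᵀy ≥ c, y ≥ 0.

Minimize: z = 20y1 + 13y2 + 27y3 + 37y4 + 16y5

Subject to:
  2y1 + y2 + 4y3 + 5y4 + y5 ≥ 7
  4y1 + 2y2 + y3 + 3y4 + 4y5 ≥ 16
  y1, y2, y3, y4, y5 ≥ 0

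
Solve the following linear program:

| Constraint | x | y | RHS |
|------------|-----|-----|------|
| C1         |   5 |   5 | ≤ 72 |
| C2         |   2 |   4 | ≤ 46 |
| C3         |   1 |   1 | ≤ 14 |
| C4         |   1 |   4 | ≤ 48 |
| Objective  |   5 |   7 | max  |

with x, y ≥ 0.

Evaluate the objective at each vertex of the feasible region:
  z(0, 0) = 0
  z(14, 0) = 70
  z(5, 9) = 88  ←
  z(0, 11.5) = 80.5
The maximum is at x = 5, y = 9.

x = 5, y = 9, z = 88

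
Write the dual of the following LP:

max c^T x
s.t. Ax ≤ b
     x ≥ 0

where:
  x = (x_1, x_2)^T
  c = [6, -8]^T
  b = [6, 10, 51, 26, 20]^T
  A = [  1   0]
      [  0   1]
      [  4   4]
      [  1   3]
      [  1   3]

Primal max cᵀx s.t. Ax ≤ b, x ≥ 0  →  Dual min bᵀy s.t. Aᵀy ≥ c, y ≥ 0.

Minimize: z = 6y1 + 10y2 + 51y3 + 26y4 + 20y5

Subject to:
  y1 + 4y3 + y4 + y5 ≥ 6
  y2 + 4y3 + 3y4 + 3y5 ≥ -8
  y1, y2, y3, y4, y5 ≥ 0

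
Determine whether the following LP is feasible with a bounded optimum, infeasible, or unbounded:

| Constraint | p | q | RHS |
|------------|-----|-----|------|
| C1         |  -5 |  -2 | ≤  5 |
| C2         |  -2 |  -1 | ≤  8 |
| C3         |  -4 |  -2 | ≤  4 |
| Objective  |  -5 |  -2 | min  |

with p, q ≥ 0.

Unbounded (objective can decrease without bound)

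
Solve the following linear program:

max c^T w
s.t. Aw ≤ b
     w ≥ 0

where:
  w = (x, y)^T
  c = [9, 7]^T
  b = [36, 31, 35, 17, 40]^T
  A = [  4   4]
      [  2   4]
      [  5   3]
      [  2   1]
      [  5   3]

Evaluate the objective at each vertex of the feasible region:
  z(0, 0) = 0
  z(7, 0) = 63
  z(4, 5) = 71  ←
  z(2.5, 6.5) = 68
  z(0, 7.75) = 54.25
The maximum is at x = 4, y = 5.

x = 4, y = 5, z = 71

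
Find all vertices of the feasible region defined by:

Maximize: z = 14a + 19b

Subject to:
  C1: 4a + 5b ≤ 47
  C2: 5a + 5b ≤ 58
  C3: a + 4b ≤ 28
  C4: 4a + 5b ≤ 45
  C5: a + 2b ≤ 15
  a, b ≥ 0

(0, 0), (11.25, 0), (5, 5), (2, 6.5), (0, 7)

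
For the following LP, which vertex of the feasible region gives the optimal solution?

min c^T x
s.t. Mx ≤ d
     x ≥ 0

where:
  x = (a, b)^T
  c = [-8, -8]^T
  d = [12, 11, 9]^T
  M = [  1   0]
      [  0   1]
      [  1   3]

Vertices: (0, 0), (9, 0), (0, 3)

Evaluate the objective at each vertex of the feasible region:
  z(0, 0) = 0
  z(9, 0) = -72  ←
  z(0, 3) = -24
The minimum is at a = 9, b = 0.

(9, 0)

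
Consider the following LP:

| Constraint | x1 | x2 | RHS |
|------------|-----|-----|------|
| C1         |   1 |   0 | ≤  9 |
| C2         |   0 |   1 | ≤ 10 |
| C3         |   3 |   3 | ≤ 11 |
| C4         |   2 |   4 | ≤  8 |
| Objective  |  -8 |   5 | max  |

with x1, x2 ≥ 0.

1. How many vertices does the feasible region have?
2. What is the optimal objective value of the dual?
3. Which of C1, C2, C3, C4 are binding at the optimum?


1. 4
2. 10
3. C4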